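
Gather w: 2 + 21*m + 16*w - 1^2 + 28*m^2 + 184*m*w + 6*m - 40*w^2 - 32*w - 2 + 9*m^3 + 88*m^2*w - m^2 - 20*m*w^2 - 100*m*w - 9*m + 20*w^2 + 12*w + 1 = 9*m^3 + 27*m^2 + 18*m + w^2*(-20*m - 20) + w*(88*m^2 + 84*m - 4)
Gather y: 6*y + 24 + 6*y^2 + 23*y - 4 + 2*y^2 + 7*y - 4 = 8*y^2 + 36*y + 16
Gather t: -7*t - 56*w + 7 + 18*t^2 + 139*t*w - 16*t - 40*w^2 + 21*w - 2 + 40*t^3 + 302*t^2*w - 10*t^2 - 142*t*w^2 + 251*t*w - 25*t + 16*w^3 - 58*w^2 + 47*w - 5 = 40*t^3 + t^2*(302*w + 8) + t*(-142*w^2 + 390*w - 48) + 16*w^3 - 98*w^2 + 12*w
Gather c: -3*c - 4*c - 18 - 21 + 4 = -7*c - 35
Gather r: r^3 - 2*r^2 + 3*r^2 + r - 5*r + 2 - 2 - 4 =r^3 + r^2 - 4*r - 4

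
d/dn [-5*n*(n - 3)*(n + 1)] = -15*n^2 + 20*n + 15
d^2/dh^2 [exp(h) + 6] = exp(h)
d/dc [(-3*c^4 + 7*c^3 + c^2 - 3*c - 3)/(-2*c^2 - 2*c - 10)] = (3*c^5 + c^4 + 23*c^3 - 109*c^2/2 - 8*c + 6)/(c^4 + 2*c^3 + 11*c^2 + 10*c + 25)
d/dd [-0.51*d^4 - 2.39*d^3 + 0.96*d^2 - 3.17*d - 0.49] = -2.04*d^3 - 7.17*d^2 + 1.92*d - 3.17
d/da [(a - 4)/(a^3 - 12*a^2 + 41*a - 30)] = (a^3 - 12*a^2 + 41*a - (a - 4)*(3*a^2 - 24*a + 41) - 30)/(a^3 - 12*a^2 + 41*a - 30)^2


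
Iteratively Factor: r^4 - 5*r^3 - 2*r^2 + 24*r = (r)*(r^3 - 5*r^2 - 2*r + 24) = r*(r + 2)*(r^2 - 7*r + 12) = r*(r - 3)*(r + 2)*(r - 4)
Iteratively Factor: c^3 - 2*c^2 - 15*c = (c)*(c^2 - 2*c - 15) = c*(c - 5)*(c + 3)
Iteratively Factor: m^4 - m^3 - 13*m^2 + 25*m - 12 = (m - 1)*(m^3 - 13*m + 12) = (m - 3)*(m - 1)*(m^2 + 3*m - 4) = (m - 3)*(m - 1)*(m + 4)*(m - 1)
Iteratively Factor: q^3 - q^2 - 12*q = (q + 3)*(q^2 - 4*q) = q*(q + 3)*(q - 4)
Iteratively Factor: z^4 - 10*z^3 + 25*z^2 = (z)*(z^3 - 10*z^2 + 25*z) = z^2*(z^2 - 10*z + 25) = z^2*(z - 5)*(z - 5)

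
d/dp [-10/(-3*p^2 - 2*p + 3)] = 20*(-3*p - 1)/(3*p^2 + 2*p - 3)^2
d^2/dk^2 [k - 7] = 0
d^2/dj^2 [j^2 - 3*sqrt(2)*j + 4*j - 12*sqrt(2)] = 2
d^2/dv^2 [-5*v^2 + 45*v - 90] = -10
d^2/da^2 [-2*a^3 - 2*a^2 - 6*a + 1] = -12*a - 4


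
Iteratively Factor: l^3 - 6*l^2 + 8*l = (l - 2)*(l^2 - 4*l) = (l - 4)*(l - 2)*(l)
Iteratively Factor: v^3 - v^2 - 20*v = (v + 4)*(v^2 - 5*v) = (v - 5)*(v + 4)*(v)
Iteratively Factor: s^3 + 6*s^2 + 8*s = (s + 2)*(s^2 + 4*s) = (s + 2)*(s + 4)*(s)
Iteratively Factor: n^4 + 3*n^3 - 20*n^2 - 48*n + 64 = (n - 4)*(n^3 + 7*n^2 + 8*n - 16) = (n - 4)*(n - 1)*(n^2 + 8*n + 16) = (n - 4)*(n - 1)*(n + 4)*(n + 4)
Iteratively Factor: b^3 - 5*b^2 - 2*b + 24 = (b - 3)*(b^2 - 2*b - 8) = (b - 4)*(b - 3)*(b + 2)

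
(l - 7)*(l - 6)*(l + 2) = l^3 - 11*l^2 + 16*l + 84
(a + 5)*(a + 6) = a^2 + 11*a + 30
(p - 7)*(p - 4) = p^2 - 11*p + 28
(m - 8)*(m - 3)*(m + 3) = m^3 - 8*m^2 - 9*m + 72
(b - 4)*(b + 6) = b^2 + 2*b - 24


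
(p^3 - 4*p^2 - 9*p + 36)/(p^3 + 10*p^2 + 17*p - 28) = (p^3 - 4*p^2 - 9*p + 36)/(p^3 + 10*p^2 + 17*p - 28)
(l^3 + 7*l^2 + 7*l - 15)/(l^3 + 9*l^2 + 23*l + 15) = (l - 1)/(l + 1)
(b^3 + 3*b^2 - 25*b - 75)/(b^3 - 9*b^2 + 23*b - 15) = (b^2 + 8*b + 15)/(b^2 - 4*b + 3)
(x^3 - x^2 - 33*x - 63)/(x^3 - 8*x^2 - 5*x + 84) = (x + 3)/(x - 4)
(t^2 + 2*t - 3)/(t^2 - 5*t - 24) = (t - 1)/(t - 8)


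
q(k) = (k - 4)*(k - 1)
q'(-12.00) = -29.00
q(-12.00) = 208.00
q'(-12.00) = -29.00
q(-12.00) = 208.00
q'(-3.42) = -11.84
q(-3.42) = 32.80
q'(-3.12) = -11.24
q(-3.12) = 29.33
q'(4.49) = 3.98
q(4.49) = 1.71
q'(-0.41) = -5.82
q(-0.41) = 6.22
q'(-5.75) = -16.50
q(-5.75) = 65.81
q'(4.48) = 3.96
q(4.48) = 1.67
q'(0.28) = -4.44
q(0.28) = 2.68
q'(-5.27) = -15.54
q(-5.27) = 58.12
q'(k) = 2*k - 5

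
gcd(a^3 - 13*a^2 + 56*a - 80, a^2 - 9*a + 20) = a^2 - 9*a + 20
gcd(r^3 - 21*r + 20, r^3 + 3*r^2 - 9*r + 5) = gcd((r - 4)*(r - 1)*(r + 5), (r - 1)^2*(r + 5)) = r^2 + 4*r - 5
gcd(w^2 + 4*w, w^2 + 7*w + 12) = w + 4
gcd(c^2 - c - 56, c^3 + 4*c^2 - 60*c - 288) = c - 8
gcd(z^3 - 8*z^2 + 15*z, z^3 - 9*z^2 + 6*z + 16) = 1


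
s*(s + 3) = s^2 + 3*s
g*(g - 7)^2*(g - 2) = g^4 - 16*g^3 + 77*g^2 - 98*g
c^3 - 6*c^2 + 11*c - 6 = (c - 3)*(c - 2)*(c - 1)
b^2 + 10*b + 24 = (b + 4)*(b + 6)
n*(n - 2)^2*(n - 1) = n^4 - 5*n^3 + 8*n^2 - 4*n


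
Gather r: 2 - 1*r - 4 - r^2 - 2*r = -r^2 - 3*r - 2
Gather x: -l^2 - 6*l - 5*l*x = -l^2 - 5*l*x - 6*l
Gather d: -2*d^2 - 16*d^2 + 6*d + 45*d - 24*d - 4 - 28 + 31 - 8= -18*d^2 + 27*d - 9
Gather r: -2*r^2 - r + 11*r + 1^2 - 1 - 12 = -2*r^2 + 10*r - 12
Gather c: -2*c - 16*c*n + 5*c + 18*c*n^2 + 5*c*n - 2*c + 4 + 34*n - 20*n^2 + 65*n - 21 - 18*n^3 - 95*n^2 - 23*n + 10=c*(18*n^2 - 11*n + 1) - 18*n^3 - 115*n^2 + 76*n - 7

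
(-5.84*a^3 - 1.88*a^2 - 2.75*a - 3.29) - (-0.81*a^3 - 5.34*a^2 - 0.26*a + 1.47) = -5.03*a^3 + 3.46*a^2 - 2.49*a - 4.76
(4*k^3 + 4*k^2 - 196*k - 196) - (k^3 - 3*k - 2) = 3*k^3 + 4*k^2 - 193*k - 194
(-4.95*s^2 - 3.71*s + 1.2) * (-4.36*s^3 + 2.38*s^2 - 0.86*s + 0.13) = 21.582*s^5 + 4.3946*s^4 - 9.8048*s^3 + 5.4031*s^2 - 1.5143*s + 0.156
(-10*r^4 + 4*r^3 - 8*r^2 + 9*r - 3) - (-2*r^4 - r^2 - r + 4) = -8*r^4 + 4*r^3 - 7*r^2 + 10*r - 7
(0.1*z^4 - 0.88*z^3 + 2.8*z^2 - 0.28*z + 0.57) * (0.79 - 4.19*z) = -0.419*z^5 + 3.7662*z^4 - 12.4272*z^3 + 3.3852*z^2 - 2.6095*z + 0.4503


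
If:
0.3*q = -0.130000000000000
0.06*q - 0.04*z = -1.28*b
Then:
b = 0.03125*z + 0.0203125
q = -0.43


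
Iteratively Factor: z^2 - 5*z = (z - 5)*(z)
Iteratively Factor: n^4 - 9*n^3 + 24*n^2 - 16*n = (n - 1)*(n^3 - 8*n^2 + 16*n) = (n - 4)*(n - 1)*(n^2 - 4*n) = (n - 4)^2*(n - 1)*(n)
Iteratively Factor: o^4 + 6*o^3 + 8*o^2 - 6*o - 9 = (o + 3)*(o^3 + 3*o^2 - o - 3) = (o + 3)^2*(o^2 - 1) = (o - 1)*(o + 3)^2*(o + 1)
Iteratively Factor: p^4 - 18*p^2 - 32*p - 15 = (p + 1)*(p^3 - p^2 - 17*p - 15) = (p - 5)*(p + 1)*(p^2 + 4*p + 3) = (p - 5)*(p + 1)^2*(p + 3)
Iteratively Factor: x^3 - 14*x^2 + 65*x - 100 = (x - 4)*(x^2 - 10*x + 25) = (x - 5)*(x - 4)*(x - 5)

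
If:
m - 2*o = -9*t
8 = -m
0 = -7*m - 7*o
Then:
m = -8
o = 8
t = 8/3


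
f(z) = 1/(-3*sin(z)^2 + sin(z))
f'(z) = (6*sin(z)*cos(z) - cos(z))/(-3*sin(z)^2 + sin(z))^2 = (6/tan(z) - cos(z)/sin(z)^2)/(3*sin(z) - 1)^2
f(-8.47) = -0.36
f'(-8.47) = 0.43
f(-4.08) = -0.87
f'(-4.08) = -1.73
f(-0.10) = -7.71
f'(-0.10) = -94.53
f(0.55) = -3.37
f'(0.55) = 20.66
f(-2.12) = -0.33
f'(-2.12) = 0.35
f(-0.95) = -0.36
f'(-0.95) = -0.44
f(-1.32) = -0.26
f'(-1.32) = -0.12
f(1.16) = -0.62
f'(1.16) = 0.70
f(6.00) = -1.95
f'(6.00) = -9.74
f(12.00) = -0.71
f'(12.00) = -1.82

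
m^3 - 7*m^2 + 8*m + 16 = (m - 4)^2*(m + 1)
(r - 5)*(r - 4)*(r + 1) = r^3 - 8*r^2 + 11*r + 20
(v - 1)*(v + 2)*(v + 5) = v^3 + 6*v^2 + 3*v - 10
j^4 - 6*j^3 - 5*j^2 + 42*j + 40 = (j - 5)*(j - 4)*(j + 1)*(j + 2)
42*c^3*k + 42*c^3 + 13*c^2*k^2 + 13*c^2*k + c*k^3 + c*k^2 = (6*c + k)*(7*c + k)*(c*k + c)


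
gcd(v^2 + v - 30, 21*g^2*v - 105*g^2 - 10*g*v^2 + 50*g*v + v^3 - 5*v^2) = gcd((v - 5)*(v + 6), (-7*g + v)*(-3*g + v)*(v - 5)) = v - 5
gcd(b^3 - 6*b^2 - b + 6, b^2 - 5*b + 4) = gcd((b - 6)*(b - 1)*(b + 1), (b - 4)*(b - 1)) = b - 1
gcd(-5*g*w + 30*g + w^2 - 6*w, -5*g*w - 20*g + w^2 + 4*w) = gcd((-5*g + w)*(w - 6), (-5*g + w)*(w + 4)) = -5*g + w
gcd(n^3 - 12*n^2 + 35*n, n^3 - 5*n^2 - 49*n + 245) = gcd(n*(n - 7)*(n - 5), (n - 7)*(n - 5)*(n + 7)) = n^2 - 12*n + 35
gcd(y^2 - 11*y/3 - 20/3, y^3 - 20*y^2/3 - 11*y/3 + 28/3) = y + 4/3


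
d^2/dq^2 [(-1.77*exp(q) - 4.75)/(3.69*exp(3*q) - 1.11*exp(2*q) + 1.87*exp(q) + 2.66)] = (-96.401988*exp(6*q) - 560.339046*exp(5*q) + 260.684082*exp(4*q) + 133.215615*exp(3*q) + 417.830463*exp(2*q) - 63.905341*exp(q) + 11.103638)*exp(q)/(50.243409*exp(9*q) - 45.341613*exp(8*q) + 90.025668*exp(7*q) + 61.332849*exp(6*q) - 19.7478*exp(5*q) + 108.316269*exp(4*q) + 51.737923*exp(3*q) + 4.34351400000001*exp(2*q) + 39.694116*exp(q) + 18.821096)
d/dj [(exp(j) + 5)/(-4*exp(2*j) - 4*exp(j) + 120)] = ((exp(j) + 5)*(2*exp(j) + 1) - exp(2*j) - exp(j) + 30)*exp(j)/(4*(exp(2*j) + exp(j) - 30)^2)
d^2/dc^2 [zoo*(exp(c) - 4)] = zoo*exp(c)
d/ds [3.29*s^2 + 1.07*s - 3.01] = 6.58*s + 1.07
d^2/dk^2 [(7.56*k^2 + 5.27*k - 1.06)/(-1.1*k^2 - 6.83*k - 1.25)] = (-1.4210854715202e-14*k^4 + 100.84316*k^3 + 70.0655999999998*k^2 + 91.26018*k + 162.340918)/(1.331*k^6 + 24.7929*k^5 + 158.47887*k^4 + 374.959487*k^3 + 180.089625*k^2 + 32.015625*k + 1.953125)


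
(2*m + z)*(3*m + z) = 6*m^2 + 5*m*z + z^2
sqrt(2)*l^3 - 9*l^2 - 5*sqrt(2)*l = l*(l - 5*sqrt(2))*(sqrt(2)*l + 1)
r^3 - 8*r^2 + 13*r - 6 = (r - 6)*(r - 1)^2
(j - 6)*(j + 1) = j^2 - 5*j - 6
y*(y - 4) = y^2 - 4*y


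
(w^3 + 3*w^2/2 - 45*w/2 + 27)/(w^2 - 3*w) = w + 9/2 - 9/w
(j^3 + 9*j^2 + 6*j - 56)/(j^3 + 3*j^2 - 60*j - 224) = (j - 2)/(j - 8)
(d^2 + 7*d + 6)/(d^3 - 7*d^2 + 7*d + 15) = (d + 6)/(d^2 - 8*d + 15)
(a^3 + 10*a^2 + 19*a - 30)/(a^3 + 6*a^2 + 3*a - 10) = (a + 6)/(a + 2)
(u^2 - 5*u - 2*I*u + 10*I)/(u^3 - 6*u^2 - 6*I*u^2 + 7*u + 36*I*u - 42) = (u^2 - u*(5 + 2*I) + 10*I)/(u^3 - 6*u^2*(1 + I) + u*(7 + 36*I) - 42)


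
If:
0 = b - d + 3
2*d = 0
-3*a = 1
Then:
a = -1/3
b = -3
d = 0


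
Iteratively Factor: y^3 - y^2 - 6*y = (y + 2)*(y^2 - 3*y) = y*(y + 2)*(y - 3)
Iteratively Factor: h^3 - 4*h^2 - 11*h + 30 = (h - 2)*(h^2 - 2*h - 15) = (h - 5)*(h - 2)*(h + 3)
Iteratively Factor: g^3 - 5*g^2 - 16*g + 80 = (g + 4)*(g^2 - 9*g + 20) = (g - 5)*(g + 4)*(g - 4)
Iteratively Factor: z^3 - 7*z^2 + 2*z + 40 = (z - 5)*(z^2 - 2*z - 8) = (z - 5)*(z - 4)*(z + 2)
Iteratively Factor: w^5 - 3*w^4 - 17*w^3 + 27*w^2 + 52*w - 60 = (w - 1)*(w^4 - 2*w^3 - 19*w^2 + 8*w + 60) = (w - 5)*(w - 1)*(w^3 + 3*w^2 - 4*w - 12) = (w - 5)*(w - 2)*(w - 1)*(w^2 + 5*w + 6) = (w - 5)*(w - 2)*(w - 1)*(w + 3)*(w + 2)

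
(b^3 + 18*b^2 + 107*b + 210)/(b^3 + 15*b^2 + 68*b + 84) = (b + 5)/(b + 2)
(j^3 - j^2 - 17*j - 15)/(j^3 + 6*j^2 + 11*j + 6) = (j - 5)/(j + 2)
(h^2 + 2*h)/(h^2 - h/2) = 2*(h + 2)/(2*h - 1)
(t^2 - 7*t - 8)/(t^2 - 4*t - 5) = (t - 8)/(t - 5)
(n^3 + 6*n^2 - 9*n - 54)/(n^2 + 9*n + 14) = (n^3 + 6*n^2 - 9*n - 54)/(n^2 + 9*n + 14)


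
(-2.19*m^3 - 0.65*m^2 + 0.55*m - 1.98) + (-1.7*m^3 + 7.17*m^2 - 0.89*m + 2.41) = -3.89*m^3 + 6.52*m^2 - 0.34*m + 0.43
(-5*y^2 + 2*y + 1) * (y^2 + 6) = -5*y^4 + 2*y^3 - 29*y^2 + 12*y + 6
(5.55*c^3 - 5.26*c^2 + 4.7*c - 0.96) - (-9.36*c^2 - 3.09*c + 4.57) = 5.55*c^3 + 4.1*c^2 + 7.79*c - 5.53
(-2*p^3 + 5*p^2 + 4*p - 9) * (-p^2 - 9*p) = 2*p^5 + 13*p^4 - 49*p^3 - 27*p^2 + 81*p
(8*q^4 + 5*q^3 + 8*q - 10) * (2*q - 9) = 16*q^5 - 62*q^4 - 45*q^3 + 16*q^2 - 92*q + 90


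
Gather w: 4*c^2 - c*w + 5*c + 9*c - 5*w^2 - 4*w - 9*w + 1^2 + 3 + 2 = 4*c^2 + 14*c - 5*w^2 + w*(-c - 13) + 6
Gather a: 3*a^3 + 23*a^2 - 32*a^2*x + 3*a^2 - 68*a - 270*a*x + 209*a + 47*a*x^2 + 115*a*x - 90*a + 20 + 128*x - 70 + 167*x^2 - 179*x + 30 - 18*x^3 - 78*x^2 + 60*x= 3*a^3 + a^2*(26 - 32*x) + a*(47*x^2 - 155*x + 51) - 18*x^3 + 89*x^2 + 9*x - 20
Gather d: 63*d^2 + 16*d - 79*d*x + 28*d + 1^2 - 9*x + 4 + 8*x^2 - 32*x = 63*d^2 + d*(44 - 79*x) + 8*x^2 - 41*x + 5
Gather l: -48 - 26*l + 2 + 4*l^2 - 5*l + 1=4*l^2 - 31*l - 45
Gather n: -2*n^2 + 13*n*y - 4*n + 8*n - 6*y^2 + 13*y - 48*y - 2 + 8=-2*n^2 + n*(13*y + 4) - 6*y^2 - 35*y + 6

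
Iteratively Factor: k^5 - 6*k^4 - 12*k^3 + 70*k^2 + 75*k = (k - 5)*(k^4 - k^3 - 17*k^2 - 15*k) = k*(k - 5)*(k^3 - k^2 - 17*k - 15) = k*(k - 5)^2*(k^2 + 4*k + 3) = k*(k - 5)^2*(k + 1)*(k + 3)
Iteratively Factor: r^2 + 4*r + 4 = (r + 2)*(r + 2)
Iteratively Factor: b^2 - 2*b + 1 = (b - 1)*(b - 1)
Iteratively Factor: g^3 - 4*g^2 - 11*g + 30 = (g - 5)*(g^2 + g - 6) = (g - 5)*(g - 2)*(g + 3)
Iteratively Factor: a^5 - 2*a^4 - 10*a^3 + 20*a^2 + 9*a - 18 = (a + 1)*(a^4 - 3*a^3 - 7*a^2 + 27*a - 18) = (a + 1)*(a + 3)*(a^3 - 6*a^2 + 11*a - 6) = (a - 2)*(a + 1)*(a + 3)*(a^2 - 4*a + 3) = (a - 2)*(a - 1)*(a + 1)*(a + 3)*(a - 3)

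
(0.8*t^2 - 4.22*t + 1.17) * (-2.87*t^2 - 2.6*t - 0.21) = -2.296*t^4 + 10.0314*t^3 + 7.4461*t^2 - 2.1558*t - 0.2457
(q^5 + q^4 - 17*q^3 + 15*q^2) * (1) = q^5 + q^4 - 17*q^3 + 15*q^2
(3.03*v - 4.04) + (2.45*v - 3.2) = 5.48*v - 7.24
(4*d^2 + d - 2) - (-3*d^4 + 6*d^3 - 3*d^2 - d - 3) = 3*d^4 - 6*d^3 + 7*d^2 + 2*d + 1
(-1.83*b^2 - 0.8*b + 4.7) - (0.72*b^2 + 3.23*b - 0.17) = -2.55*b^2 - 4.03*b + 4.87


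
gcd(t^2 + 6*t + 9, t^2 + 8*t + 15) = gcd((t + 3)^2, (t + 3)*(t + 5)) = t + 3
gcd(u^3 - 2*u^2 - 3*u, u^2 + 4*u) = u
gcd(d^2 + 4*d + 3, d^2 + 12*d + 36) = 1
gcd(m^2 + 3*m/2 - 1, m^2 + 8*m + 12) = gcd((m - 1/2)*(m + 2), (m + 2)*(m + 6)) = m + 2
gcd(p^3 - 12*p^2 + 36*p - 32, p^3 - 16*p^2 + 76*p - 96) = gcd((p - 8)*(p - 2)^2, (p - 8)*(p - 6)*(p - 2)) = p^2 - 10*p + 16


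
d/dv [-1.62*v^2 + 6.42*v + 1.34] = 6.42 - 3.24*v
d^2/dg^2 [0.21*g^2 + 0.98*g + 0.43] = 0.420000000000000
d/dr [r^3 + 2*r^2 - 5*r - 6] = 3*r^2 + 4*r - 5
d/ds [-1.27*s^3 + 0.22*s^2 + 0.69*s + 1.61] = -3.81*s^2 + 0.44*s + 0.69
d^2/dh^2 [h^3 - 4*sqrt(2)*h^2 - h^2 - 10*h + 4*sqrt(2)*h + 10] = 6*h - 8*sqrt(2) - 2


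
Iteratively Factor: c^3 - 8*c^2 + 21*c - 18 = (c - 3)*(c^2 - 5*c + 6) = (c - 3)^2*(c - 2)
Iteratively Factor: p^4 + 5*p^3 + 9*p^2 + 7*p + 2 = (p + 1)*(p^3 + 4*p^2 + 5*p + 2) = (p + 1)^2*(p^2 + 3*p + 2) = (p + 1)^2*(p + 2)*(p + 1)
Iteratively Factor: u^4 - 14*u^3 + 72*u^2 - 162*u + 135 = (u - 5)*(u^3 - 9*u^2 + 27*u - 27) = (u - 5)*(u - 3)*(u^2 - 6*u + 9) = (u - 5)*(u - 3)^2*(u - 3)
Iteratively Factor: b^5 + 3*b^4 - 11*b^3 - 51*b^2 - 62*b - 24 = (b + 3)*(b^4 - 11*b^2 - 18*b - 8) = (b + 1)*(b + 3)*(b^3 - b^2 - 10*b - 8) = (b + 1)^2*(b + 3)*(b^2 - 2*b - 8) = (b + 1)^2*(b + 2)*(b + 3)*(b - 4)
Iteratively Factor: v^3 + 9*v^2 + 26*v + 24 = (v + 2)*(v^2 + 7*v + 12) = (v + 2)*(v + 4)*(v + 3)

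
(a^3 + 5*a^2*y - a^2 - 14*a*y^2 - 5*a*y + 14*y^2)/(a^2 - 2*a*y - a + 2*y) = a + 7*y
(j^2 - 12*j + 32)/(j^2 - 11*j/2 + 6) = 2*(j - 8)/(2*j - 3)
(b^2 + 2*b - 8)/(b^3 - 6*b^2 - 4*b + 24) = (b + 4)/(b^2 - 4*b - 12)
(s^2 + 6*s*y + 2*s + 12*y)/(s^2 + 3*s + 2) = (s + 6*y)/(s + 1)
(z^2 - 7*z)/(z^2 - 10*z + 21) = z/(z - 3)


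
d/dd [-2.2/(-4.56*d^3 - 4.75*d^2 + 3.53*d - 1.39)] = (-30.096*d^2 - 20.9*d + 7.766)/(4.56*d^3 + 4.75*d^2 - 3.53*d + 1.39)^2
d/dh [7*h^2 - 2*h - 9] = 14*h - 2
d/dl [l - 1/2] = 1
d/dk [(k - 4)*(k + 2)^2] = 3*k^2 - 12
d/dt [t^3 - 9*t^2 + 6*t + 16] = 3*t^2 - 18*t + 6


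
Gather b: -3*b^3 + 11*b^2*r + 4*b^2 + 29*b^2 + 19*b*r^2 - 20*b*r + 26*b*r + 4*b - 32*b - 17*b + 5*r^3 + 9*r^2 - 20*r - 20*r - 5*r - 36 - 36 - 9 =-3*b^3 + b^2*(11*r + 33) + b*(19*r^2 + 6*r - 45) + 5*r^3 + 9*r^2 - 45*r - 81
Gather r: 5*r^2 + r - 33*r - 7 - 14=5*r^2 - 32*r - 21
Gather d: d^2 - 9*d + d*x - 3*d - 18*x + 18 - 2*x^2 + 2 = d^2 + d*(x - 12) - 2*x^2 - 18*x + 20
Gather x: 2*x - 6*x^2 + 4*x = -6*x^2 + 6*x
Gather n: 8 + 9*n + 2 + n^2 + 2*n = n^2 + 11*n + 10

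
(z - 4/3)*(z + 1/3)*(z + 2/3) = z^3 - z^2/3 - 10*z/9 - 8/27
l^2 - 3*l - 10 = (l - 5)*(l + 2)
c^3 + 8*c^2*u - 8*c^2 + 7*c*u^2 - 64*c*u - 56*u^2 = (c - 8)*(c + u)*(c + 7*u)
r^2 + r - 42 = (r - 6)*(r + 7)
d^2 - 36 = (d - 6)*(d + 6)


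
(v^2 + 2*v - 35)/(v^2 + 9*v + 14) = (v - 5)/(v + 2)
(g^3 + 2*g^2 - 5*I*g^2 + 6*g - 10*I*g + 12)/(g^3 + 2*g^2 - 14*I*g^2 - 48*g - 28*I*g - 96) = (g + I)/(g - 8*I)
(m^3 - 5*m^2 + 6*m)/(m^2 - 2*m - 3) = m*(m - 2)/(m + 1)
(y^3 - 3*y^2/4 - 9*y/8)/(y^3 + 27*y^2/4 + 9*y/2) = (y - 3/2)/(y + 6)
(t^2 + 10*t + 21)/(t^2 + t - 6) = (t + 7)/(t - 2)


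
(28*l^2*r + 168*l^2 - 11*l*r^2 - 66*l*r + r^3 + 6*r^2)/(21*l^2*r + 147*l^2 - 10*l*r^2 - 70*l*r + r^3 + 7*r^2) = (-4*l*r - 24*l + r^2 + 6*r)/(-3*l*r - 21*l + r^2 + 7*r)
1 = 1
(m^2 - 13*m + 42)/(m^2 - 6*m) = (m - 7)/m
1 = 1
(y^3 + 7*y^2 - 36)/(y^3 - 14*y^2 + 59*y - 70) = (y^2 + 9*y + 18)/(y^2 - 12*y + 35)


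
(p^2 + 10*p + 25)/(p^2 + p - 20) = (p + 5)/(p - 4)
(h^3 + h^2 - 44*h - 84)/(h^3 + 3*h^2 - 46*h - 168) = (h + 2)/(h + 4)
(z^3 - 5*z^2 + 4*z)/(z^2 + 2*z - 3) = z*(z - 4)/(z + 3)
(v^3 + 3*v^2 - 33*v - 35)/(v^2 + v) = v + 2 - 35/v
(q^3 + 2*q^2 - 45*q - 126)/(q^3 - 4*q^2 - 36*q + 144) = (q^2 - 4*q - 21)/(q^2 - 10*q + 24)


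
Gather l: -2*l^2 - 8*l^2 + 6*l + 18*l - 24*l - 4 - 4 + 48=40 - 10*l^2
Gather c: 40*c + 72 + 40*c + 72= 80*c + 144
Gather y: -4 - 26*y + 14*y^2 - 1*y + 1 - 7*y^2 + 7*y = 7*y^2 - 20*y - 3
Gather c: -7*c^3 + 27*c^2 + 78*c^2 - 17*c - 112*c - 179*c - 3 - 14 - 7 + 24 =-7*c^3 + 105*c^2 - 308*c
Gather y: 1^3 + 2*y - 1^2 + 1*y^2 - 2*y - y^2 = 0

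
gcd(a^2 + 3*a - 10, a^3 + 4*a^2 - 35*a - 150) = a + 5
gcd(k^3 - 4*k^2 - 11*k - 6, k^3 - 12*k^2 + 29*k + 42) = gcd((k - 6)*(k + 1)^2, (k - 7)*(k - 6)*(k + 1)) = k^2 - 5*k - 6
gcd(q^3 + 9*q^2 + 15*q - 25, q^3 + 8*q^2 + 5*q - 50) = q^2 + 10*q + 25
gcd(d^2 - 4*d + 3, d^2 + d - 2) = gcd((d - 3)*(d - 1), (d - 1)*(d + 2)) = d - 1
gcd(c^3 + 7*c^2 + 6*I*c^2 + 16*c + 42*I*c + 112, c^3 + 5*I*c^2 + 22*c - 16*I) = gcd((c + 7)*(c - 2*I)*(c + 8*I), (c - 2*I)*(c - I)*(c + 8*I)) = c^2 + 6*I*c + 16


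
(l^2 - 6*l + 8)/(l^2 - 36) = (l^2 - 6*l + 8)/(l^2 - 36)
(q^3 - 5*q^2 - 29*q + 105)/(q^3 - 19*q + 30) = (q - 7)/(q - 2)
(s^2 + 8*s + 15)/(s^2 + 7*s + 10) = (s + 3)/(s + 2)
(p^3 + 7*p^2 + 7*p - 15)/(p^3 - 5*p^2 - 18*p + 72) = (p^3 + 7*p^2 + 7*p - 15)/(p^3 - 5*p^2 - 18*p + 72)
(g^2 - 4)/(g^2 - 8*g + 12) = (g + 2)/(g - 6)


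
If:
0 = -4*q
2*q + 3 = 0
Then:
No Solution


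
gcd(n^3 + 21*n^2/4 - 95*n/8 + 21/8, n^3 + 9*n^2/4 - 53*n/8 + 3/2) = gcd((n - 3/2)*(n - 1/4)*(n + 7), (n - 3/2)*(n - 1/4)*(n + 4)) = n^2 - 7*n/4 + 3/8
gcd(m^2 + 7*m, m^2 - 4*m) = m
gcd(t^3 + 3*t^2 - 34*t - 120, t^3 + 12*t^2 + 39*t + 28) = t + 4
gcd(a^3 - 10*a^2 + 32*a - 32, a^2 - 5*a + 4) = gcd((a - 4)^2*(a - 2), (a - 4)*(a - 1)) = a - 4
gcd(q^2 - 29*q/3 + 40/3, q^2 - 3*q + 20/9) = q - 5/3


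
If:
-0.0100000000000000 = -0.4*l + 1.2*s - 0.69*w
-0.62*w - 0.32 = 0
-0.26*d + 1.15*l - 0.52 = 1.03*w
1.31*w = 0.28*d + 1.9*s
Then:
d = -0.21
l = -0.06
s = -0.32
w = -0.52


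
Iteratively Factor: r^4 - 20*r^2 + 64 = (r - 2)*(r^3 + 2*r^2 - 16*r - 32) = (r - 2)*(r + 2)*(r^2 - 16) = (r - 4)*(r - 2)*(r + 2)*(r + 4)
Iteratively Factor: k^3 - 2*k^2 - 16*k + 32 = (k + 4)*(k^2 - 6*k + 8) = (k - 4)*(k + 4)*(k - 2)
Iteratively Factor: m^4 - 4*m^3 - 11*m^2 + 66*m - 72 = (m - 2)*(m^3 - 2*m^2 - 15*m + 36) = (m - 3)*(m - 2)*(m^2 + m - 12) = (m - 3)*(m - 2)*(m + 4)*(m - 3)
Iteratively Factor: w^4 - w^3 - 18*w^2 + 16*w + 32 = (w - 4)*(w^3 + 3*w^2 - 6*w - 8) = (w - 4)*(w - 2)*(w^2 + 5*w + 4) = (w - 4)*(w - 2)*(w + 4)*(w + 1)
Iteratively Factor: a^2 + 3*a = (a)*(a + 3)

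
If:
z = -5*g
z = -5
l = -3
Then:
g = 1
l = -3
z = -5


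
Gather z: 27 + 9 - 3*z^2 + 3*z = -3*z^2 + 3*z + 36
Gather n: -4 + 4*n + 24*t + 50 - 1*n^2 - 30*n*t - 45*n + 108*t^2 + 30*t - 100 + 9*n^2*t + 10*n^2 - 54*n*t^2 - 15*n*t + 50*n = n^2*(9*t + 9) + n*(-54*t^2 - 45*t + 9) + 108*t^2 + 54*t - 54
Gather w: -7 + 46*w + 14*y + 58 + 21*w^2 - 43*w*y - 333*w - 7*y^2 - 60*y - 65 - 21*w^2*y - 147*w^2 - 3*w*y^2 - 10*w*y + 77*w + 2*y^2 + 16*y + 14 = w^2*(-21*y - 126) + w*(-3*y^2 - 53*y - 210) - 5*y^2 - 30*y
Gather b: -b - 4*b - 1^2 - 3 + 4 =-5*b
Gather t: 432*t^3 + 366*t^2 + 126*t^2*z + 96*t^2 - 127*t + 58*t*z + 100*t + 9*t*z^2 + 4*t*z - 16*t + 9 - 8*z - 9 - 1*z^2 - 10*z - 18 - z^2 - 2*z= 432*t^3 + t^2*(126*z + 462) + t*(9*z^2 + 62*z - 43) - 2*z^2 - 20*z - 18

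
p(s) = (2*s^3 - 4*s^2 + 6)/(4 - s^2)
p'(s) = 2*s*(2*s^3 - 4*s^2 + 6)/(4 - s^2)^2 + (6*s^2 - 8*s)/(4 - s^2) = 2*s*(-s^3 + 12*s - 10)/(s^4 - 8*s^2 + 16)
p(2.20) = -9.45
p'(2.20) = 35.87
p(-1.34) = -2.72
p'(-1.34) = 13.06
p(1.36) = 1.69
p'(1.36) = 2.24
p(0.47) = 1.41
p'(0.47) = -0.29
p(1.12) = 1.38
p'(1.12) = 0.60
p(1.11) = 1.38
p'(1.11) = 0.57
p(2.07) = -23.17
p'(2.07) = 304.51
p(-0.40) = 1.36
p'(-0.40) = 0.80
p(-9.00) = 23.06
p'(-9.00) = -1.85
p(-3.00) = 16.80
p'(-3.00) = 4.56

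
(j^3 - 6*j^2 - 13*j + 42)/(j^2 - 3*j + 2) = (j^2 - 4*j - 21)/(j - 1)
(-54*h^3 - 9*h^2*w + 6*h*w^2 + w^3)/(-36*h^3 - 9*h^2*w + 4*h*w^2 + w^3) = (6*h + w)/(4*h + w)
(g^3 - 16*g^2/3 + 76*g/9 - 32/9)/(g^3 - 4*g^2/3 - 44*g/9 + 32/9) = (g - 2)/(g + 2)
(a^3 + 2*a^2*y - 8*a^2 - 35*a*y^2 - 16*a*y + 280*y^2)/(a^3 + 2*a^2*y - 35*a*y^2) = (a - 8)/a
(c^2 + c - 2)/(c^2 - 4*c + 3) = (c + 2)/(c - 3)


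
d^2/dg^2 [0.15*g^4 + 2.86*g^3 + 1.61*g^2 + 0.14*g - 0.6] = 1.8*g^2 + 17.16*g + 3.22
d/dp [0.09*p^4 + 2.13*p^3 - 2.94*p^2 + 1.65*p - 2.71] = 0.36*p^3 + 6.39*p^2 - 5.88*p + 1.65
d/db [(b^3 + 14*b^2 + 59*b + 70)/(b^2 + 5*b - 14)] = (b^2 - 4*b - 24)/(b^2 - 4*b + 4)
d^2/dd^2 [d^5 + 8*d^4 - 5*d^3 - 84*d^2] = 20*d^3 + 96*d^2 - 30*d - 168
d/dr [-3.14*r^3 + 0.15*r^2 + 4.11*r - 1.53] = -9.42*r^2 + 0.3*r + 4.11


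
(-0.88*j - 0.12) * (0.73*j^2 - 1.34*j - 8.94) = -0.6424*j^3 + 1.0916*j^2 + 8.028*j + 1.0728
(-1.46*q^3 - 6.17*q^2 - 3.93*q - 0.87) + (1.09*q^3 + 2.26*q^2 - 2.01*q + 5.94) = -0.37*q^3 - 3.91*q^2 - 5.94*q + 5.07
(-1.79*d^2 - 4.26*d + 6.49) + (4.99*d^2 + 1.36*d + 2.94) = 3.2*d^2 - 2.9*d + 9.43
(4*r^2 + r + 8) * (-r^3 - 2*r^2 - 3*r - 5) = -4*r^5 - 9*r^4 - 22*r^3 - 39*r^2 - 29*r - 40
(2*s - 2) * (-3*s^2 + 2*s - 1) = -6*s^3 + 10*s^2 - 6*s + 2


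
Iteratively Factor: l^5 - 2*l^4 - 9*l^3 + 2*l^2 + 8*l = (l + 2)*(l^4 - 4*l^3 - l^2 + 4*l) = l*(l + 2)*(l^3 - 4*l^2 - l + 4) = l*(l - 4)*(l + 2)*(l^2 - 1) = l*(l - 4)*(l + 1)*(l + 2)*(l - 1)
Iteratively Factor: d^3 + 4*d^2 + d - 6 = (d + 2)*(d^2 + 2*d - 3) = (d - 1)*(d + 2)*(d + 3)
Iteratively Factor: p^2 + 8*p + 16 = (p + 4)*(p + 4)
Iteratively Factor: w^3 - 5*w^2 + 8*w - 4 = (w - 2)*(w^2 - 3*w + 2) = (w - 2)^2*(w - 1)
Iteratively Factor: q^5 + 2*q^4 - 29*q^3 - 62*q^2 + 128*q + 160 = (q + 1)*(q^4 + q^3 - 30*q^2 - 32*q + 160) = (q + 1)*(q + 4)*(q^3 - 3*q^2 - 18*q + 40) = (q - 2)*(q + 1)*(q + 4)*(q^2 - q - 20) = (q - 2)*(q + 1)*(q + 4)^2*(q - 5)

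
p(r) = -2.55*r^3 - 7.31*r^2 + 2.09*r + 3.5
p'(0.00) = 2.09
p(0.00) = 3.50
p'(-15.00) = -1499.86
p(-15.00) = 6933.65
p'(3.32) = -130.77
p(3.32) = -163.45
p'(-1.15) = 8.79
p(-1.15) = -4.69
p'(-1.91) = 2.11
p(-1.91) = -9.39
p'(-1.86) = 2.82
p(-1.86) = -9.27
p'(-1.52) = 6.64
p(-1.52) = -7.61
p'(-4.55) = -89.76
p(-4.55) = 82.86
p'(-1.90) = 2.25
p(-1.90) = -9.37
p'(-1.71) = 4.72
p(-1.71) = -8.70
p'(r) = -7.65*r^2 - 14.62*r + 2.09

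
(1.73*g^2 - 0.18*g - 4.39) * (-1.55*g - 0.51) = -2.6815*g^3 - 0.6033*g^2 + 6.8963*g + 2.2389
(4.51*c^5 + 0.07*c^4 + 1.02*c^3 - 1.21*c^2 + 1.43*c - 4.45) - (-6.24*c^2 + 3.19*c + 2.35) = 4.51*c^5 + 0.07*c^4 + 1.02*c^3 + 5.03*c^2 - 1.76*c - 6.8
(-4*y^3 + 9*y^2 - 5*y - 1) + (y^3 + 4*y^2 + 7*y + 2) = -3*y^3 + 13*y^2 + 2*y + 1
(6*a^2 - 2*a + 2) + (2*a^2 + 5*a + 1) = 8*a^2 + 3*a + 3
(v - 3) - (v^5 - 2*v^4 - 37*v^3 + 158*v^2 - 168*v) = -v^5 + 2*v^4 + 37*v^3 - 158*v^2 + 169*v - 3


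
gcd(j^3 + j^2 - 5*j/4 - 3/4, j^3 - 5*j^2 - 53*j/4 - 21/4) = j^2 + 2*j + 3/4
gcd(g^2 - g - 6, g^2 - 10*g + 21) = g - 3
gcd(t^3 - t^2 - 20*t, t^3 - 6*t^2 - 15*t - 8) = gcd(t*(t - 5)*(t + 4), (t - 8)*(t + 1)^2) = 1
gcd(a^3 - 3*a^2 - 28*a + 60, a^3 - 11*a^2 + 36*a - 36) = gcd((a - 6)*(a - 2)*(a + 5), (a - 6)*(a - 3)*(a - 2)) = a^2 - 8*a + 12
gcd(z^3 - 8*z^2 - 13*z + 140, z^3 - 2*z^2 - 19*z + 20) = z^2 - z - 20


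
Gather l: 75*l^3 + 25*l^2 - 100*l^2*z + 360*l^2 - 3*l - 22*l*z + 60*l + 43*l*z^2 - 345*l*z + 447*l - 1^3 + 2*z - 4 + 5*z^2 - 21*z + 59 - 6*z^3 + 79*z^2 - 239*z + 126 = 75*l^3 + l^2*(385 - 100*z) + l*(43*z^2 - 367*z + 504) - 6*z^3 + 84*z^2 - 258*z + 180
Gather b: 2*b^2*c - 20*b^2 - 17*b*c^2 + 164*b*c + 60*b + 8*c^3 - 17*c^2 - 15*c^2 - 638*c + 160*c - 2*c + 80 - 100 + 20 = b^2*(2*c - 20) + b*(-17*c^2 + 164*c + 60) + 8*c^3 - 32*c^2 - 480*c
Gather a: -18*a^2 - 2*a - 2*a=-18*a^2 - 4*a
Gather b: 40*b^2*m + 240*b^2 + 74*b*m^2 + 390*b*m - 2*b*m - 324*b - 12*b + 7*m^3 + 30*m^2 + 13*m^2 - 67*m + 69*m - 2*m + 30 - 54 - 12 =b^2*(40*m + 240) + b*(74*m^2 + 388*m - 336) + 7*m^3 + 43*m^2 - 36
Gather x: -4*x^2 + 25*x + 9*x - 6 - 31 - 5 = -4*x^2 + 34*x - 42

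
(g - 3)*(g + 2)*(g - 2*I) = g^3 - g^2 - 2*I*g^2 - 6*g + 2*I*g + 12*I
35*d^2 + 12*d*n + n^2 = (5*d + n)*(7*d + n)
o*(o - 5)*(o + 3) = o^3 - 2*o^2 - 15*o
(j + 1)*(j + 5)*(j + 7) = j^3 + 13*j^2 + 47*j + 35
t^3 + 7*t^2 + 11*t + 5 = (t + 1)^2*(t + 5)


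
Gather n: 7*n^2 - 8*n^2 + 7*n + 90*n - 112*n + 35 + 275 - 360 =-n^2 - 15*n - 50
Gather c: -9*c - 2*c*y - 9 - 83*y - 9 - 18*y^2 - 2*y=c*(-2*y - 9) - 18*y^2 - 85*y - 18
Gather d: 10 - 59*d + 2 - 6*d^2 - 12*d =-6*d^2 - 71*d + 12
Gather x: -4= -4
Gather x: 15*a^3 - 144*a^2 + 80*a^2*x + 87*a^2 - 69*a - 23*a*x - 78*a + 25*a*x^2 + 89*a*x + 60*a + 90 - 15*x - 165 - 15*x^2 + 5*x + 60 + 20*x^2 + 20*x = 15*a^3 - 57*a^2 - 87*a + x^2*(25*a + 5) + x*(80*a^2 + 66*a + 10) - 15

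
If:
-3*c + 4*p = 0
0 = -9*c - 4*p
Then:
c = 0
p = 0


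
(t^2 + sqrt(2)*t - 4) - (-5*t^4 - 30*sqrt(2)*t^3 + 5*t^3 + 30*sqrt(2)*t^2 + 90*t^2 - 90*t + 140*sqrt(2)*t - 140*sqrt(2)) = 5*t^4 - 5*t^3 + 30*sqrt(2)*t^3 - 89*t^2 - 30*sqrt(2)*t^2 - 139*sqrt(2)*t + 90*t - 4 + 140*sqrt(2)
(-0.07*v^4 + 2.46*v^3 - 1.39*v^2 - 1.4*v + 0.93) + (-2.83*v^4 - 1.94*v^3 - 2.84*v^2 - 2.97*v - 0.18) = -2.9*v^4 + 0.52*v^3 - 4.23*v^2 - 4.37*v + 0.75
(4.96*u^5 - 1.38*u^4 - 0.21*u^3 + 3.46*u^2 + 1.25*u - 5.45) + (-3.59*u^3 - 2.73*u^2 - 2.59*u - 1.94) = 4.96*u^5 - 1.38*u^4 - 3.8*u^3 + 0.73*u^2 - 1.34*u - 7.39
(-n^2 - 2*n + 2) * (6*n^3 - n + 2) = -6*n^5 - 12*n^4 + 13*n^3 - 6*n + 4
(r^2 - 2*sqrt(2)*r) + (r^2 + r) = 2*r^2 - 2*sqrt(2)*r + r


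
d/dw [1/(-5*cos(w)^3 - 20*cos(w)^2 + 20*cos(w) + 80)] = (-3*cos(w)^2 - 8*cos(w) + 4)*sin(w)/(5*(cos(w)^3 + 4*cos(w)^2 - 4*cos(w) - 16)^2)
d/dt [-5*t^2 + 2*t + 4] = 2 - 10*t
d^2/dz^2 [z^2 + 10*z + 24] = 2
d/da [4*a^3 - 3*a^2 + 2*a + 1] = 12*a^2 - 6*a + 2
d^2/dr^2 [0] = 0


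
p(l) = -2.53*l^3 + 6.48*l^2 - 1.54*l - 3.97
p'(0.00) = -1.54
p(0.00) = -3.97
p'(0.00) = -1.54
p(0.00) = -3.97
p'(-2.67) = -90.25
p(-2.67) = 94.49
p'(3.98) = -70.19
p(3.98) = -66.96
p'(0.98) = 3.87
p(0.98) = -1.64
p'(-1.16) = -26.79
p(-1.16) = 10.48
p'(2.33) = -12.55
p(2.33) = -4.38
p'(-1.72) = -46.29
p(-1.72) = 30.72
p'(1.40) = 1.73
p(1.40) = -0.37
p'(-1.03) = -22.94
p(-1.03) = 7.26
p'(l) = -7.59*l^2 + 12.96*l - 1.54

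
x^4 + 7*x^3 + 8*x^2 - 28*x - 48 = (x - 2)*(x + 2)*(x + 3)*(x + 4)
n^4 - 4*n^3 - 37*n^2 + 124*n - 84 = (n - 7)*(n - 2)*(n - 1)*(n + 6)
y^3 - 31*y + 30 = (y - 5)*(y - 1)*(y + 6)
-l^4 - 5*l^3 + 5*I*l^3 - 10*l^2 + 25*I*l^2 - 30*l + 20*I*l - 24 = (l + 4)*(l - 6*I)*(-I*l + 1)*(-I*l - I)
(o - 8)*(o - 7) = o^2 - 15*o + 56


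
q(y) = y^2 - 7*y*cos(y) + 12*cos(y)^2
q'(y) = 7*y*sin(y) + 2*y - 24*sin(y)*cos(y) - 7*cos(y)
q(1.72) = 5.01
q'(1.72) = 19.91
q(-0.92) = 9.15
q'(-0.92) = 10.61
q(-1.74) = 1.32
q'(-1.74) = 5.72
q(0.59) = 5.20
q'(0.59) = -13.43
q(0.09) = 11.28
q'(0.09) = -8.88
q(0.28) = 9.28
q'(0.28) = -12.00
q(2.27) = 20.35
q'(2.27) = 33.03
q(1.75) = 5.63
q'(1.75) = 21.01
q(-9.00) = 33.56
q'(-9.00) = 5.33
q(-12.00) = 223.43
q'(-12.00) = -85.85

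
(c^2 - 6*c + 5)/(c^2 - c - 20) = (c - 1)/(c + 4)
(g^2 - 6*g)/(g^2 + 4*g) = (g - 6)/(g + 4)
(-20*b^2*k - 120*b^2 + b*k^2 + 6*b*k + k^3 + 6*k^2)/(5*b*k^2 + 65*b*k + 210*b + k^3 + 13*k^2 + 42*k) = (-4*b + k)/(k + 7)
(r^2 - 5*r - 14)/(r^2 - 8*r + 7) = (r + 2)/(r - 1)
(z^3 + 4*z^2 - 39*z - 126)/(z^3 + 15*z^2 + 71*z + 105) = (z - 6)/(z + 5)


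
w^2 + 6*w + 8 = (w + 2)*(w + 4)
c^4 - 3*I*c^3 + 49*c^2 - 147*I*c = c*(c - 7*I)*(c - 3*I)*(c + 7*I)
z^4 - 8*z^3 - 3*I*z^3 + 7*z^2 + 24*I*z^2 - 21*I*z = z*(z - 7)*(z - 1)*(z - 3*I)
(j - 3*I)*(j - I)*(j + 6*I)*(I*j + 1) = I*j^4 - j^3 + 23*I*j^2 + 39*j - 18*I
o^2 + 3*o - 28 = (o - 4)*(o + 7)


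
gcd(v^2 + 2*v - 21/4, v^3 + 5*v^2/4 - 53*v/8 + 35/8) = v + 7/2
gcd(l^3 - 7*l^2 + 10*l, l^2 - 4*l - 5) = l - 5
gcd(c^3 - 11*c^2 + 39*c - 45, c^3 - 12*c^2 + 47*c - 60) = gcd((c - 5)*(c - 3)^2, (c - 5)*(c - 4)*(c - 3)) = c^2 - 8*c + 15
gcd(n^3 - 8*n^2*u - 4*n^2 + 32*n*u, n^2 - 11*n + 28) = n - 4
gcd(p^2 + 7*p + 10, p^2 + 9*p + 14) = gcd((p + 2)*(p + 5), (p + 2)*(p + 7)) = p + 2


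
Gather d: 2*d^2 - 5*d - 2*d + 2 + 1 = 2*d^2 - 7*d + 3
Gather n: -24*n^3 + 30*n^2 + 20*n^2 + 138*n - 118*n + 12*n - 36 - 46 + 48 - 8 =-24*n^3 + 50*n^2 + 32*n - 42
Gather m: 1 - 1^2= 0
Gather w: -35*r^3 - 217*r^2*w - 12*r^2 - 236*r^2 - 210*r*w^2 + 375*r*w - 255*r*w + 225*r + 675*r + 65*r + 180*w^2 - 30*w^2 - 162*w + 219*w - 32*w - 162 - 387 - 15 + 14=-35*r^3 - 248*r^2 + 965*r + w^2*(150 - 210*r) + w*(-217*r^2 + 120*r + 25) - 550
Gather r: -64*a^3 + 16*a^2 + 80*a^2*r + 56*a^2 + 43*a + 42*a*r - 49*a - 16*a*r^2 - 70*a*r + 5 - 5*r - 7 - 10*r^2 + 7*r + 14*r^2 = -64*a^3 + 72*a^2 - 6*a + r^2*(4 - 16*a) + r*(80*a^2 - 28*a + 2) - 2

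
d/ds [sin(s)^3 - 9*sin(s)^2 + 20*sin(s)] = (3*sin(s)^2 - 18*sin(s) + 20)*cos(s)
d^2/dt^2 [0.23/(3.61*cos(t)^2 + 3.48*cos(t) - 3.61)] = (-11.989532*(1 - cos(t)^2)^2 - 8.668332*cos(t)^3 - 20.76969*cos(t)^2 + 14.44722*cos(t) + 23.555082)/(-3.61*sin(t)^2 + 3.48*cos(t))^3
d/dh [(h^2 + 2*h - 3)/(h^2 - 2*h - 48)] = 2*(-2*h^2 - 45*h - 51)/(h^4 - 4*h^3 - 92*h^2 + 192*h + 2304)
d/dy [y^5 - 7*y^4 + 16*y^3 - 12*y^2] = y*(5*y^3 - 28*y^2 + 48*y - 24)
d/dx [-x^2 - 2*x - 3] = -2*x - 2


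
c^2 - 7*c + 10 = (c - 5)*(c - 2)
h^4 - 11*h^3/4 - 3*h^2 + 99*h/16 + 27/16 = (h - 3)*(h - 3/2)*(h + 1/4)*(h + 3/2)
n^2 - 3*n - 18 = (n - 6)*(n + 3)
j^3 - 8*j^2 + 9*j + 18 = (j - 6)*(j - 3)*(j + 1)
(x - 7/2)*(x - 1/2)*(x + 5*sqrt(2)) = x^3 - 4*x^2 + 5*sqrt(2)*x^2 - 20*sqrt(2)*x + 7*x/4 + 35*sqrt(2)/4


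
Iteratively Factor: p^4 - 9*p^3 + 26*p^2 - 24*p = (p - 4)*(p^3 - 5*p^2 + 6*p) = (p - 4)*(p - 2)*(p^2 - 3*p) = p*(p - 4)*(p - 2)*(p - 3)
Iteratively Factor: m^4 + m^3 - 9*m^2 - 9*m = (m + 1)*(m^3 - 9*m) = m*(m + 1)*(m^2 - 9) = m*(m + 1)*(m + 3)*(m - 3)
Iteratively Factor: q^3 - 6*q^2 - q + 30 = (q + 2)*(q^2 - 8*q + 15) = (q - 5)*(q + 2)*(q - 3)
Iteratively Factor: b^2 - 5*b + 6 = (b - 2)*(b - 3)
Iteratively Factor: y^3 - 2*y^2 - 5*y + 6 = (y - 3)*(y^2 + y - 2) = (y - 3)*(y - 1)*(y + 2)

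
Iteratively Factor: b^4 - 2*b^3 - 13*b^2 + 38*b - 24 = (b + 4)*(b^3 - 6*b^2 + 11*b - 6) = (b - 3)*(b + 4)*(b^2 - 3*b + 2) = (b - 3)*(b - 1)*(b + 4)*(b - 2)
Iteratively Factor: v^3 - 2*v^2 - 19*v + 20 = (v - 5)*(v^2 + 3*v - 4) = (v - 5)*(v - 1)*(v + 4)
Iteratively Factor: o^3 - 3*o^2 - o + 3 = (o - 1)*(o^2 - 2*o - 3) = (o - 3)*(o - 1)*(o + 1)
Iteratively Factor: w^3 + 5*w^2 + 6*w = (w)*(w^2 + 5*w + 6) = w*(w + 3)*(w + 2)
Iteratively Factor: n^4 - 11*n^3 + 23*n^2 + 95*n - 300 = (n - 4)*(n^3 - 7*n^2 - 5*n + 75) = (n - 5)*(n - 4)*(n^2 - 2*n - 15) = (n - 5)*(n - 4)*(n + 3)*(n - 5)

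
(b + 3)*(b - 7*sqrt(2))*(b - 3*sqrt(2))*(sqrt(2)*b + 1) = sqrt(2)*b^4 - 19*b^3 + 3*sqrt(2)*b^3 - 57*b^2 + 32*sqrt(2)*b^2 + 42*b + 96*sqrt(2)*b + 126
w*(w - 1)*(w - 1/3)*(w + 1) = w^4 - w^3/3 - w^2 + w/3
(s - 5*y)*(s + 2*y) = s^2 - 3*s*y - 10*y^2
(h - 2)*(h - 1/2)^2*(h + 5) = h^4 + 2*h^3 - 51*h^2/4 + 43*h/4 - 5/2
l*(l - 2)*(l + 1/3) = l^3 - 5*l^2/3 - 2*l/3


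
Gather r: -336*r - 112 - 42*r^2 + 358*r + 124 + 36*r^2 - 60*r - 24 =-6*r^2 - 38*r - 12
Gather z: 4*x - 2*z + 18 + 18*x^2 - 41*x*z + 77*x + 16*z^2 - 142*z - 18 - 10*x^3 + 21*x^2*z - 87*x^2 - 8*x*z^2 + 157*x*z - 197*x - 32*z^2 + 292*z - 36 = -10*x^3 - 69*x^2 - 116*x + z^2*(-8*x - 16) + z*(21*x^2 + 116*x + 148) - 36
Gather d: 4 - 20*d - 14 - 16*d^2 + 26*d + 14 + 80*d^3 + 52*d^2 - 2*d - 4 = 80*d^3 + 36*d^2 + 4*d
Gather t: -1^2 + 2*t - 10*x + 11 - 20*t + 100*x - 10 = -18*t + 90*x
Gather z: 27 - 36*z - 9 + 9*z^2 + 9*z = 9*z^2 - 27*z + 18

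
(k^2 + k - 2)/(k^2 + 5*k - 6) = (k + 2)/(k + 6)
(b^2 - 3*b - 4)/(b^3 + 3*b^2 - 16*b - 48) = (b + 1)/(b^2 + 7*b + 12)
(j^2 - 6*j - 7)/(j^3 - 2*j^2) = (j^2 - 6*j - 7)/(j^2*(j - 2))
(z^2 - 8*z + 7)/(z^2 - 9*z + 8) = (z - 7)/(z - 8)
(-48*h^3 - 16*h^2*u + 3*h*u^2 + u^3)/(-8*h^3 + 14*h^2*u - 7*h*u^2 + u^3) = (12*h^2 + 7*h*u + u^2)/(2*h^2 - 3*h*u + u^2)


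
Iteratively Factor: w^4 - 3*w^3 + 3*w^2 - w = (w - 1)*(w^3 - 2*w^2 + w) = w*(w - 1)*(w^2 - 2*w + 1) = w*(w - 1)^2*(w - 1)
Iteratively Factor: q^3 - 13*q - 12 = (q + 3)*(q^2 - 3*q - 4) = (q - 4)*(q + 3)*(q + 1)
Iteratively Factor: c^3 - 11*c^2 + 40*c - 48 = (c - 4)*(c^2 - 7*c + 12) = (c - 4)^2*(c - 3)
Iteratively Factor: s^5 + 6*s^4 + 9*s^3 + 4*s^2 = (s + 1)*(s^4 + 5*s^3 + 4*s^2) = s*(s + 1)*(s^3 + 5*s^2 + 4*s) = s*(s + 1)*(s + 4)*(s^2 + s) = s*(s + 1)^2*(s + 4)*(s)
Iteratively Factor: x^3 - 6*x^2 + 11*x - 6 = (x - 1)*(x^2 - 5*x + 6) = (x - 3)*(x - 1)*(x - 2)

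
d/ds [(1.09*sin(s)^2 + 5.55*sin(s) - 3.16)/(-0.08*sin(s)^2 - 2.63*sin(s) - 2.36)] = (-5.6504*sin(s) + 1.21135*cos(2*s) - 22.62015)*cos(s)/(0.0064*sin(s)^4 + 0.4208*sin(s)^3 + 7.2945*sin(s)^2 + 12.4136*sin(s) + 5.5696)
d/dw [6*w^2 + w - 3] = 12*w + 1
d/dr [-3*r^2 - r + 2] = -6*r - 1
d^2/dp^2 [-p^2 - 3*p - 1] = -2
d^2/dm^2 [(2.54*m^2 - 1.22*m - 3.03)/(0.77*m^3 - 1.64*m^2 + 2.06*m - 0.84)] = (3.011932*m^6 - 4.34002800000002*m^5 - 36.487836*m^4 + 98.690728*m^3 - 108.19782*m^2 + 59.74452*m - 18.005688)/(0.456533*m^9 - 2.917068*m^8 + 9.877098*m^7 - 21.51326*m^6 + 32.788956*m^5 - 35.650752*m^4 + 27.398888*m^3 - 14.165424*m^2 + 4.360608*m - 0.592704)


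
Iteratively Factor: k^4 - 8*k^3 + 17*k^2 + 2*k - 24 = (k - 2)*(k^3 - 6*k^2 + 5*k + 12) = (k - 3)*(k - 2)*(k^2 - 3*k - 4) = (k - 3)*(k - 2)*(k + 1)*(k - 4)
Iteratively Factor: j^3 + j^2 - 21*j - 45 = (j + 3)*(j^2 - 2*j - 15) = (j - 5)*(j + 3)*(j + 3)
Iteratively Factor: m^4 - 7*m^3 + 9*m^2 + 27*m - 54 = (m - 3)*(m^3 - 4*m^2 - 3*m + 18) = (m - 3)^2*(m^2 - m - 6) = (m - 3)^3*(m + 2)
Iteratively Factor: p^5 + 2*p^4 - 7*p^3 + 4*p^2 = (p - 1)*(p^4 + 3*p^3 - 4*p^2) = p*(p - 1)*(p^3 + 3*p^2 - 4*p) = p*(p - 1)*(p + 4)*(p^2 - p) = p*(p - 1)^2*(p + 4)*(p)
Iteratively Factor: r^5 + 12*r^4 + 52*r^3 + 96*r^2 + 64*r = (r + 4)*(r^4 + 8*r^3 + 20*r^2 + 16*r) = (r + 2)*(r + 4)*(r^3 + 6*r^2 + 8*r) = r*(r + 2)*(r + 4)*(r^2 + 6*r + 8) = r*(r + 2)*(r + 4)^2*(r + 2)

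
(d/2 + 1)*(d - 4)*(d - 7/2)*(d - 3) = d^4/2 - 17*d^3/4 + 31*d^2/4 + 31*d/2 - 42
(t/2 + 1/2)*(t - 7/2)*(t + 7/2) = t^3/2 + t^2/2 - 49*t/8 - 49/8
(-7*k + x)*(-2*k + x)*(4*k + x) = 56*k^3 - 22*k^2*x - 5*k*x^2 + x^3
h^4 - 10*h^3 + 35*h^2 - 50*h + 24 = (h - 4)*(h - 3)*(h - 2)*(h - 1)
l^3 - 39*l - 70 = (l - 7)*(l + 2)*(l + 5)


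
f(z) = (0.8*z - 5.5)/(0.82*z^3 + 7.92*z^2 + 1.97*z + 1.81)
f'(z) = (0.8*z - 5.5)*(-2.46*z^2 - 15.84*z - 1.97)/(0.82*z^3 + 7.92*z^2 + 1.97*z + 1.81)^2 + 0.8/(0.82*z^3 + 7.92*z^2 + 1.97*z + 1.81) = (-1.312*z^3 + 7.194*z^2 + 87.12*z + 12.283)/(0.6724*z^6 + 12.9888*z^5 + 65.9572*z^4 + 34.1732*z^3 + 32.5513*z^2 + 7.1314*z + 3.2761)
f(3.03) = -0.03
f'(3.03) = 0.03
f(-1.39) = -0.54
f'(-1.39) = -0.62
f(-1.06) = -0.83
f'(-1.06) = -1.21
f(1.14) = -0.29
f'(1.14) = 0.49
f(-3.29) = -0.16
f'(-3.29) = -0.06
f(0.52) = -1.00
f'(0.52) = 2.29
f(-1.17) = -0.71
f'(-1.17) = -0.95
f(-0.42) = -2.52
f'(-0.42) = -4.27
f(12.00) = 0.00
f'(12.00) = -0.00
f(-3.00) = -0.18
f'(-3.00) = -0.07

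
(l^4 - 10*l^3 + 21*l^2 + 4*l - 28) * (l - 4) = l^5 - 14*l^4 + 61*l^3 - 80*l^2 - 44*l + 112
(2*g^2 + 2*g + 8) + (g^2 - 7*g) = 3*g^2 - 5*g + 8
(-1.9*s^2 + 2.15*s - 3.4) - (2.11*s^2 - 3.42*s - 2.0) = -4.01*s^2 + 5.57*s - 1.4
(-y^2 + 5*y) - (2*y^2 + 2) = -3*y^2 + 5*y - 2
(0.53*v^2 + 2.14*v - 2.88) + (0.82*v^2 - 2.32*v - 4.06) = 1.35*v^2 - 0.18*v - 6.94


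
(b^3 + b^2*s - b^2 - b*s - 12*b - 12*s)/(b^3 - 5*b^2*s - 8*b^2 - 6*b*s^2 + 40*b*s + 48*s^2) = (-b^2 + b + 12)/(-b^2 + 6*b*s + 8*b - 48*s)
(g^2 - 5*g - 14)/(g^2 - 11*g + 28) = (g + 2)/(g - 4)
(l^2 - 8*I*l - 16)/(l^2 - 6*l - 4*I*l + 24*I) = (l - 4*I)/(l - 6)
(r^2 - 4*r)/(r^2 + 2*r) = (r - 4)/(r + 2)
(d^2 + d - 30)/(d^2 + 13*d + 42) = (d - 5)/(d + 7)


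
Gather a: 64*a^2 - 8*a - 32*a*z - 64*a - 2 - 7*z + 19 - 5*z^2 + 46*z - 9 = 64*a^2 + a*(-32*z - 72) - 5*z^2 + 39*z + 8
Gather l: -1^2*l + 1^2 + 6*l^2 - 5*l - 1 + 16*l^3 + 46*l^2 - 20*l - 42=16*l^3 + 52*l^2 - 26*l - 42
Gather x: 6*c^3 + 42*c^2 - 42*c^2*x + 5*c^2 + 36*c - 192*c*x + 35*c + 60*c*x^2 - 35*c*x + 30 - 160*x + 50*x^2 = 6*c^3 + 47*c^2 + 71*c + x^2*(60*c + 50) + x*(-42*c^2 - 227*c - 160) + 30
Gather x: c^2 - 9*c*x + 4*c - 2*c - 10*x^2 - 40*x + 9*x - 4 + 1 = c^2 + 2*c - 10*x^2 + x*(-9*c - 31) - 3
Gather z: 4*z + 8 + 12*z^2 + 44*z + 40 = 12*z^2 + 48*z + 48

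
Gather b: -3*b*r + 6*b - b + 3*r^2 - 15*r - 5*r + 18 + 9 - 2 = b*(5 - 3*r) + 3*r^2 - 20*r + 25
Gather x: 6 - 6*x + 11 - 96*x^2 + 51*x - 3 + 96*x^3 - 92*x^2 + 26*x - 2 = 96*x^3 - 188*x^2 + 71*x + 12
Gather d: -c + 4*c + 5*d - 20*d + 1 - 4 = 3*c - 15*d - 3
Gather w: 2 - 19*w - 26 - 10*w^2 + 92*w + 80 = -10*w^2 + 73*w + 56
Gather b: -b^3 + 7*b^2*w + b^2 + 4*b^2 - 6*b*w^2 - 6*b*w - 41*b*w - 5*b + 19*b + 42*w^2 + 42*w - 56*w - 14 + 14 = -b^3 + b^2*(7*w + 5) + b*(-6*w^2 - 47*w + 14) + 42*w^2 - 14*w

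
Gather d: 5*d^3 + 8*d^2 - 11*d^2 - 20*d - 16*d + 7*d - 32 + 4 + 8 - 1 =5*d^3 - 3*d^2 - 29*d - 21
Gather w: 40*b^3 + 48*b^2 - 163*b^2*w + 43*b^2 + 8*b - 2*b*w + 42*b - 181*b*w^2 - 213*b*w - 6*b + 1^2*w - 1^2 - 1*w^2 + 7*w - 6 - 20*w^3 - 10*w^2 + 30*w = 40*b^3 + 91*b^2 + 44*b - 20*w^3 + w^2*(-181*b - 11) + w*(-163*b^2 - 215*b + 38) - 7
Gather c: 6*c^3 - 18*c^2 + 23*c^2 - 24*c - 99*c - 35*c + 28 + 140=6*c^3 + 5*c^2 - 158*c + 168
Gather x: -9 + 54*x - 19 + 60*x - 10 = 114*x - 38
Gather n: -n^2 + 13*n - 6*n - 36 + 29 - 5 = -n^2 + 7*n - 12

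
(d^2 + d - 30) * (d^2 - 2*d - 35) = d^4 - d^3 - 67*d^2 + 25*d + 1050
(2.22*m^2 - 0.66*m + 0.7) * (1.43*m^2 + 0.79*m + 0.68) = 3.1746*m^4 + 0.81*m^3 + 1.9892*m^2 + 0.1042*m + 0.476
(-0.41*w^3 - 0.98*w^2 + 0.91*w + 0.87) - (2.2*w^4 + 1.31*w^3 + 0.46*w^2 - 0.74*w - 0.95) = -2.2*w^4 - 1.72*w^3 - 1.44*w^2 + 1.65*w + 1.82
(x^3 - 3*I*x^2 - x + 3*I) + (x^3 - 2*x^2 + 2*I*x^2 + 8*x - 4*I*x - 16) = 2*x^3 - 2*x^2 - I*x^2 + 7*x - 4*I*x - 16 + 3*I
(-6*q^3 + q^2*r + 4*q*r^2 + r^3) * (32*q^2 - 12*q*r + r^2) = -192*q^5 + 104*q^4*r + 110*q^3*r^2 - 15*q^2*r^3 - 8*q*r^4 + r^5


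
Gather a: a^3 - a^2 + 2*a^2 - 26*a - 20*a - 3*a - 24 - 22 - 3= a^3 + a^2 - 49*a - 49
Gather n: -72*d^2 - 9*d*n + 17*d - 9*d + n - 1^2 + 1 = -72*d^2 + 8*d + n*(1 - 9*d)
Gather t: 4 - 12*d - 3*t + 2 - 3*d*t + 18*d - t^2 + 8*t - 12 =6*d - t^2 + t*(5 - 3*d) - 6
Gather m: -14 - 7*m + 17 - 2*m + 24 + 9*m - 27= 0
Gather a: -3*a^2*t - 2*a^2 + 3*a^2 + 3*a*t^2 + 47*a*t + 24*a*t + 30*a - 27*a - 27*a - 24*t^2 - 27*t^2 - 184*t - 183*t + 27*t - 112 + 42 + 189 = a^2*(1 - 3*t) + a*(3*t^2 + 71*t - 24) - 51*t^2 - 340*t + 119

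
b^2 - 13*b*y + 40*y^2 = (b - 8*y)*(b - 5*y)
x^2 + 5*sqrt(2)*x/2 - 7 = (x - sqrt(2))*(x + 7*sqrt(2)/2)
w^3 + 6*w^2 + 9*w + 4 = (w + 1)^2*(w + 4)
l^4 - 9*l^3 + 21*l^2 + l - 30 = (l - 5)*(l - 3)*(l - 2)*(l + 1)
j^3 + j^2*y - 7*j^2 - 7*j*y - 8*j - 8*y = (j - 8)*(j + 1)*(j + y)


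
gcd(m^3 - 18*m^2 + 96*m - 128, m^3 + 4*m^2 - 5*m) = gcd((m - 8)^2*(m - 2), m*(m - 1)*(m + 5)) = 1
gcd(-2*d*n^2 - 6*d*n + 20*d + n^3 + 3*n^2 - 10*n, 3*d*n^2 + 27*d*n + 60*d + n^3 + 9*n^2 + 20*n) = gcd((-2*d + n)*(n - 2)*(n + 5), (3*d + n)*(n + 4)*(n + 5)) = n + 5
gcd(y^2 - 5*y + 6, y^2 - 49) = 1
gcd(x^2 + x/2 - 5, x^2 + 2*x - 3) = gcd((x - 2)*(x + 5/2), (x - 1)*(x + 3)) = 1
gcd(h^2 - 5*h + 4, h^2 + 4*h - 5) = h - 1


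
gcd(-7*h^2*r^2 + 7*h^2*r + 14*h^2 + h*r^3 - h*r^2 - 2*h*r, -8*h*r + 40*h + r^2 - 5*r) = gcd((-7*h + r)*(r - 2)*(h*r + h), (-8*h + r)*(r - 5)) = 1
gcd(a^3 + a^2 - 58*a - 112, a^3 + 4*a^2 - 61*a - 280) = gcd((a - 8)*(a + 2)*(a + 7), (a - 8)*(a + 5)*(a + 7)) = a^2 - a - 56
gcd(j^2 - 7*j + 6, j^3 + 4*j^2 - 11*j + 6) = j - 1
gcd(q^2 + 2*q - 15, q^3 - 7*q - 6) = q - 3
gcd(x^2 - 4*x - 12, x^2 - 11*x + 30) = x - 6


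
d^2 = d^2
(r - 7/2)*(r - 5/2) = r^2 - 6*r + 35/4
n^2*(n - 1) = n^3 - n^2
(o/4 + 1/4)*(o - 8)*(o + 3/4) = o^3/4 - 25*o^2/16 - 53*o/16 - 3/2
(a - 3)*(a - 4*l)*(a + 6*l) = a^3 + 2*a^2*l - 3*a^2 - 24*a*l^2 - 6*a*l + 72*l^2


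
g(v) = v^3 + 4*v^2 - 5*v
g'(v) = 3*v^2 + 8*v - 5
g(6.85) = 474.86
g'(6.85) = 190.57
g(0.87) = -0.66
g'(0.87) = 4.23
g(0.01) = -0.05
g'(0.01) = -4.92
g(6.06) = 339.14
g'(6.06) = 153.65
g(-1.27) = 10.75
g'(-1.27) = -10.32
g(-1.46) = 12.71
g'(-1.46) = -10.29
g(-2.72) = 23.07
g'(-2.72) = -4.56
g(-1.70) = 15.15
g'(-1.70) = -9.93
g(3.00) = 48.00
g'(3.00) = 46.00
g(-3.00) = 24.00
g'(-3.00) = -2.00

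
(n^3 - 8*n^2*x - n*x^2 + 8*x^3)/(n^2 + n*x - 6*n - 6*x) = (n^2 - 9*n*x + 8*x^2)/(n - 6)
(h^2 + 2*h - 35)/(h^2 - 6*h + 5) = (h + 7)/(h - 1)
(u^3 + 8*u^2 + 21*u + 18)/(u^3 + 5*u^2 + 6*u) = (u + 3)/u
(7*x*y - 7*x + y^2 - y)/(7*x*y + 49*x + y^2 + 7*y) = (y - 1)/(y + 7)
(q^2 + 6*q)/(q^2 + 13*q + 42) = q/(q + 7)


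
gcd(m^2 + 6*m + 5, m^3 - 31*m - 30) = m^2 + 6*m + 5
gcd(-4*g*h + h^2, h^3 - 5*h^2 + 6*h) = h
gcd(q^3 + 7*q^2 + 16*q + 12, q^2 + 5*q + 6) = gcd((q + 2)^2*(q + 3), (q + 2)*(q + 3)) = q^2 + 5*q + 6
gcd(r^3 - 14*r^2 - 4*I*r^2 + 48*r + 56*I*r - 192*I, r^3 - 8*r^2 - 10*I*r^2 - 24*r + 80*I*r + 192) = r^2 + r*(-8 - 4*I) + 32*I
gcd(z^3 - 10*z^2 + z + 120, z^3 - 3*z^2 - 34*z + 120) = z - 5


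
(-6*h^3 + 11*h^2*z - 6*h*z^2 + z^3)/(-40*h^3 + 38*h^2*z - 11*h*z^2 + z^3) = (3*h^2 - 4*h*z + z^2)/(20*h^2 - 9*h*z + z^2)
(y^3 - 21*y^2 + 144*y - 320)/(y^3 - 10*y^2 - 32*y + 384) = (y - 5)/(y + 6)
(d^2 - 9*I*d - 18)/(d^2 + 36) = (d - 3*I)/(d + 6*I)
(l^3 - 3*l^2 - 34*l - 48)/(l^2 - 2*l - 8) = (l^2 - 5*l - 24)/(l - 4)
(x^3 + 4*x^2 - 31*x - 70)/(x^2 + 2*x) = x + 2 - 35/x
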